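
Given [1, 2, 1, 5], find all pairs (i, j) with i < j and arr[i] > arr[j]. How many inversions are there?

Finding inversions in [1, 2, 1, 5]:

(1, 2): arr[1]=2 > arr[2]=1

Total inversions: 1

The array has 1 inversion(s): (1,2). Each pair (i,j) satisfies i < j and arr[i] > arr[j].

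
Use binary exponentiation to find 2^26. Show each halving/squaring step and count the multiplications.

Computing 2^26 by squaring (build up from 2^1; each line after the first costs one multiplication):

2^1 = 2
2^2 = (2^1)^2 = 2^2 = 4
2^3 = 2 * 2^2 = 2 * 4 = 8
2^6 = (2^3)^2 = 8^2 = 64
2^12 = (2^6)^2 = 64^2 = 4096
2^13 = 2 * 2^12 = 2 * 4096 = 8192
2^26 = (2^13)^2 = 8192^2 = 67108864

Result: 67108864
Multiplications needed: 6 (6 lines after 2^1)

2^26 = 67108864. Using exponentiation by squaring, this requires 6 multiplications. The key idea: if the exponent is even, square the half-power; if odd, multiply by the base once.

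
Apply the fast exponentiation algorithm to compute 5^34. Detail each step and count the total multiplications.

Computing 5^34 by squaring (build up from 5^1; each line after the first costs one multiplication):

5^1 = 5
5^2 = (5^1)^2 = 5^2 = 25
5^4 = (5^2)^2 = 25^2 = 625
5^8 = (5^4)^2 = 625^2 = 390625
5^16 = (5^8)^2 = 390625^2 = 152587890625
5^17 = 5 * 5^16 = 5 * 152587890625 = 762939453125
5^34 = (5^17)^2 = 762939453125^2 = 582076609134674072265625

Result: 582076609134674072265625
Multiplications needed: 6 (6 lines after 5^1)

5^34 = 582076609134674072265625. Using exponentiation by squaring, this requires 6 multiplications. The key idea: if the exponent is even, square the half-power; if odd, multiply by the base once.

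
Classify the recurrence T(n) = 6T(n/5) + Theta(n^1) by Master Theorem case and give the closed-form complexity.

Master Theorem for T(n) = 6T(n/5) + O(n^1):

a = 6, b = 5, c = 1
log_b(a) = log_5(6) = 1.1133

Case 1: c = 1 < log_5(6) = 1.1133
T(n) = O(n^(log_5 6))

For T(n) = 6T(n/5) + O(n^1): log_5(6) = 1.1133. This is Case 1 of the Master Theorem (c < log_b(a), work dominated by leaves), giving O(n^(log_5 6)).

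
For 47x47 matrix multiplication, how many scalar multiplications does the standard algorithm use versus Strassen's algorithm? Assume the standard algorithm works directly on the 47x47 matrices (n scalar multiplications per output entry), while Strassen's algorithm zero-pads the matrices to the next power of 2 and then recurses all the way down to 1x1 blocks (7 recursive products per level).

Matrix multiplication for 47x47 matrices:

Strassen's algorithm requires power-of-2 dimensions. Pad 47x47 to 64x64 (next power of 2).

Standard algorithm: 47^3 = 103823 multiplications
Strassen's algorithm: 7^(log2(64)) = 7^6 = 117649 multiplications
Difference: 103823 - 117649 = -13826 (Strassen uses MORE here due to padding overhead — for small or just-over-power-of-2 n, padding can outweigh the per-level savings)

Standard: 103823 multiplications (47^3). Strassen: 117649 multiplications (7^6, after padding to 64x64). Strassen reduces 8 recursive multiplications to 7 at each level.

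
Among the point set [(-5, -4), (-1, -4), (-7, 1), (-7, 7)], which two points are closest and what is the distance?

Computing all pairwise distances among 4 points:

d((-5, -4), (-1, -4)) = 4.0 <-- minimum
d((-5, -4), (-7, 1)) = 5.3852
d((-5, -4), (-7, 7)) = 11.1803
d((-1, -4), (-7, 1)) = 7.8102
d((-1, -4), (-7, 7)) = 12.53
d((-7, 1), (-7, 7)) = 6.0

Closest pair: (-5, -4) and (-1, -4) with distance 4.0

The closest pair is (-5, -4) and (-1, -4) with Euclidean distance 4.0. For 4 points, brute-force pairwise comparison is shown above. For large n, the divide-and-conquer algorithm (sort by x, recurse on halves, check the dividing strip) achieves O(n log n).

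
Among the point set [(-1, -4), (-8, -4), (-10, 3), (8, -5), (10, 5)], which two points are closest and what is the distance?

Computing all pairwise distances among 5 points:

d((-1, -4), (-8, -4)) = 7.0 <-- minimum
d((-1, -4), (-10, 3)) = 11.4018
d((-1, -4), (8, -5)) = 9.0554
d((-1, -4), (10, 5)) = 14.2127
d((-8, -4), (-10, 3)) = 7.2801
d((-8, -4), (8, -5)) = 16.0312
d((-8, -4), (10, 5)) = 20.1246
d((-10, 3), (8, -5)) = 19.6977
d((-10, 3), (10, 5)) = 20.0998
d((8, -5), (10, 5)) = 10.198

Closest pair: (-1, -4) and (-8, -4) with distance 7.0

The closest pair is (-1, -4) and (-8, -4) with Euclidean distance 7.0. For 5 points, brute-force pairwise comparison is shown above. For large n, the divide-and-conquer algorithm (sort by x, recurse on halves, check the dividing strip) achieves O(n log n).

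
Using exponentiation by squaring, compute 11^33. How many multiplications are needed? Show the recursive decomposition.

Computing 11^33 by squaring (build up from 11^1; each line after the first costs one multiplication):

11^1 = 11
11^2 = (11^1)^2 = 11^2 = 121
11^4 = (11^2)^2 = 121^2 = 14641
11^8 = (11^4)^2 = 14641^2 = 214358881
11^16 = (11^8)^2 = 214358881^2 = 45949729863572161
11^32 = (11^16)^2 = 45949729863572161^2 = 2111377674535255285545615254209921
11^33 = 11 * 11^32 = 11 * 2111377674535255285545615254209921 = 23225154419887808141001767796309131

Result: 23225154419887808141001767796309131
Multiplications needed: 6 (6 lines after 11^1)

11^33 = 23225154419887808141001767796309131. Using exponentiation by squaring, this requires 6 multiplications. The key idea: if the exponent is even, square the half-power; if odd, multiply by the base once.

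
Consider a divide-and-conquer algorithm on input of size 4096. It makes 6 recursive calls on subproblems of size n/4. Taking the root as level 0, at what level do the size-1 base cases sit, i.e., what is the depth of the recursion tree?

For divide and conquer with division factor 4:

Problem sizes at each level:
Level 0: 4096
Level 1: 1024
Level 2: 256
Level 3: 64
Level 4: 16
Level 5: 4
Level 6: 1

The root is level 0 and the size-1 base case is level 6 (the tree spans levels 0 through 6, i.e. 7 levels counting the root), so the depth is the number of divisions: log_4(4096) = 6

The recursion tree depth is log_4(4096) = 6. At each level, the problem size is divided by 4, so it takes 6 divisions to reduce to a base case of size 1. The algorithm makes 6 recursive calls at each level.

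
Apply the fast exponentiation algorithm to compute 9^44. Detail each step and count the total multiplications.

Computing 9^44 by squaring (build up from 9^1; each line after the first costs one multiplication):

9^1 = 9
9^2 = (9^1)^2 = 9^2 = 81
9^4 = (9^2)^2 = 81^2 = 6561
9^5 = 9 * 9^4 = 9 * 6561 = 59049
9^10 = (9^5)^2 = 59049^2 = 3486784401
9^11 = 9 * 9^10 = 9 * 3486784401 = 31381059609
9^22 = (9^11)^2 = 31381059609^2 = 984770902183611232881
9^44 = (9^22)^2 = 984770902183611232881^2 = 969773729787523602876821942164080815560161

Result: 969773729787523602876821942164080815560161
Multiplications needed: 7 (7 lines after 9^1)

9^44 = 969773729787523602876821942164080815560161. Using exponentiation by squaring, this requires 7 multiplications. The key idea: if the exponent is even, square the half-power; if odd, multiply by the base once.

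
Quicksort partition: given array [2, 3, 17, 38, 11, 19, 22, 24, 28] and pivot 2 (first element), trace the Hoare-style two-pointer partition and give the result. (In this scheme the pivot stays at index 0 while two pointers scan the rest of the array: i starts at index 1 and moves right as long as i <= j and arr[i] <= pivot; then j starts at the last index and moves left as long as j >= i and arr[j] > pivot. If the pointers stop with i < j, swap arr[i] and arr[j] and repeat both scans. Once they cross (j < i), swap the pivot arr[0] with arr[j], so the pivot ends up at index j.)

Hoare-style two-pointer partition with pivot = 2:

Initial array: [2, 3, 17, 38, 11, 19, 22, 24, 28]

Pointers start at i = 1, j = 8.
i ends at 1, j ends at 0: the pointers have crossed (j < i), so scanning stops.

j = 0, so swapping arr[0] with arr[j] leaves the pivot at position 0: [2, 3, 17, 38, 11, 19, 22, 24, 28]
Pivot position: 0

After partitioning with pivot 2, the array becomes [2, 3, 17, 38, 11, 19, 22, 24, 28]. The pivot is placed at index 0. All elements to the left of the pivot are <= 2, and all elements to the right are > 2.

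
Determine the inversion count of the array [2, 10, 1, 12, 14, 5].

Finding inversions in [2, 10, 1, 12, 14, 5]:

(0, 2): arr[0]=2 > arr[2]=1
(1, 2): arr[1]=10 > arr[2]=1
(1, 5): arr[1]=10 > arr[5]=5
(3, 5): arr[3]=12 > arr[5]=5
(4, 5): arr[4]=14 > arr[5]=5

Total inversions: 5

The array has 5 inversion(s): (0,2), (1,2), (1,5), (3,5), (4,5). Each pair (i,j) satisfies i < j and arr[i] > arr[j].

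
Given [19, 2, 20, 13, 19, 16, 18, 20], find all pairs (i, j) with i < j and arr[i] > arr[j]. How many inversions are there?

Finding inversions in [19, 2, 20, 13, 19, 16, 18, 20]:

(0, 1): arr[0]=19 > arr[1]=2
(0, 3): arr[0]=19 > arr[3]=13
(0, 5): arr[0]=19 > arr[5]=16
(0, 6): arr[0]=19 > arr[6]=18
(2, 3): arr[2]=20 > arr[3]=13
(2, 4): arr[2]=20 > arr[4]=19
(2, 5): arr[2]=20 > arr[5]=16
(2, 6): arr[2]=20 > arr[6]=18
(4, 5): arr[4]=19 > arr[5]=16
(4, 6): arr[4]=19 > arr[6]=18

Total inversions: 10

The array has 10 inversion(s): (0,1), (0,3), (0,5), (0,6), (2,3), (2,4), (2,5), (2,6), (4,5), (4,6). Each pair (i,j) satisfies i < j and arr[i] > arr[j].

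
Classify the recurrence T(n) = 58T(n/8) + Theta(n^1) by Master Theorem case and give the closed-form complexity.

Master Theorem for T(n) = 58T(n/8) + O(n^1):

a = 58, b = 8, c = 1
log_b(a) = log_8(58) = 1.9527

Case 1: c = 1 < log_8(58) = 1.9527
T(n) = O(n^(log_8 58))

For T(n) = 58T(n/8) + O(n^1): log_8(58) = 1.9527. This is Case 1 of the Master Theorem (c < log_b(a), work dominated by leaves), giving O(n^(log_8 58)).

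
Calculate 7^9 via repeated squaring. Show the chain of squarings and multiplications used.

Computing 7^9 by squaring (build up from 7^1; each line after the first costs one multiplication):

7^1 = 7
7^2 = (7^1)^2 = 7^2 = 49
7^4 = (7^2)^2 = 49^2 = 2401
7^8 = (7^4)^2 = 2401^2 = 5764801
7^9 = 7 * 7^8 = 7 * 5764801 = 40353607

Result: 40353607
Multiplications needed: 4 (4 lines after 7^1)

7^9 = 40353607. Using exponentiation by squaring, this requires 4 multiplications. The key idea: if the exponent is even, square the half-power; if odd, multiply by the base once.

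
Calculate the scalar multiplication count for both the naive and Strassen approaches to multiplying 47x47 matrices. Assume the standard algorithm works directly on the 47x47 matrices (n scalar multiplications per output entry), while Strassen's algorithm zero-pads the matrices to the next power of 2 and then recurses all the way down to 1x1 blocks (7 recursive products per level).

Matrix multiplication for 47x47 matrices:

Strassen's algorithm requires power-of-2 dimensions. Pad 47x47 to 64x64 (next power of 2).

Standard algorithm: 47^3 = 103823 multiplications
Strassen's algorithm: 7^(log2(64)) = 7^6 = 117649 multiplications
Difference: 103823 - 117649 = -13826 (Strassen uses MORE here due to padding overhead — for small or just-over-power-of-2 n, padding can outweigh the per-level savings)

Standard: 103823 multiplications (47^3). Strassen: 117649 multiplications (7^6, after padding to 64x64). Strassen reduces 8 recursive multiplications to 7 at each level.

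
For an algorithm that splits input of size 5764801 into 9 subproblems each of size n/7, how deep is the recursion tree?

For divide and conquer with division factor 7:

Problem sizes at each level:
Level 0: 5764801
Level 1: 823543
Level 2: 117649
Level 3: 16807
Level 4: 2401
Level 5: 343
Level 6: 49
Level 7: 7
Level 8: 1

The root is level 0 and the size-1 base case is level 8 (the tree spans levels 0 through 8, i.e. 9 levels counting the root), so the depth is the number of divisions: log_7(5764801) = 8

The recursion tree depth is log_7(5764801) = 8. At each level, the problem size is divided by 7, so it takes 8 divisions to reduce to a base case of size 1. The algorithm makes 9 recursive calls at each level.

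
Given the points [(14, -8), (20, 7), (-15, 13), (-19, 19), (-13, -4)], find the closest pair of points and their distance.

Computing all pairwise distances among 5 points:

d((14, -8), (20, 7)) = 16.1555
d((14, -8), (-15, 13)) = 35.805
d((14, -8), (-19, 19)) = 42.638
d((14, -8), (-13, -4)) = 27.2947
d((20, 7), (-15, 13)) = 35.5106
d((20, 7), (-19, 19)) = 40.8044
d((20, 7), (-13, -4)) = 34.7851
d((-15, 13), (-19, 19)) = 7.2111 <-- minimum
d((-15, 13), (-13, -4)) = 17.1172
d((-19, 19), (-13, -4)) = 23.7697

Closest pair: (-15, 13) and (-19, 19) with distance 7.2111

The closest pair is (-15, 13) and (-19, 19) with Euclidean distance 7.2111. For 5 points, brute-force pairwise comparison is shown above. For large n, the divide-and-conquer algorithm (sort by x, recurse on halves, check the dividing strip) achieves O(n log n).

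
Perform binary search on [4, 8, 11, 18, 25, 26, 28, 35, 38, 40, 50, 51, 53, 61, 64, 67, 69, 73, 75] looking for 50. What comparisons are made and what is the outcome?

Binary search for 50 in [4, 8, 11, 18, 25, 26, 28, 35, 38, 40, 50, 51, 53, 61, 64, 67, 69, 73, 75]:

lo=0, hi=18, mid=9, arr[mid]=40 -> 40 < 50, search right half
lo=10, hi=18, mid=14, arr[mid]=64 -> 64 > 50, search left half
lo=10, hi=13, mid=11, arr[mid]=51 -> 51 > 50, search left half
lo=10, hi=10, mid=10, arr[mid]=50 -> Found target at index 10!

Binary search finds 50 at index 10 after 4 comparisons. The search repeatedly halves the search space by comparing with the middle element.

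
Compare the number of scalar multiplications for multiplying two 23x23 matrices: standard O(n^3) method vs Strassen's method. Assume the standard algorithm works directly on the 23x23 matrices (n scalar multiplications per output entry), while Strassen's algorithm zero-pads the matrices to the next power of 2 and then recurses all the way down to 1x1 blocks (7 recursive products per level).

Matrix multiplication for 23x23 matrices:

Strassen's algorithm requires power-of-2 dimensions. Pad 23x23 to 32x32 (next power of 2).

Standard algorithm: 23^3 = 12167 multiplications
Strassen's algorithm: 7^(log2(32)) = 7^5 = 16807 multiplications
Difference: 12167 - 16807 = -4640 (Strassen uses MORE here due to padding overhead — for small or just-over-power-of-2 n, padding can outweigh the per-level savings)

Standard: 12167 multiplications (23^3). Strassen: 16807 multiplications (7^5, after padding to 32x32). Strassen reduces 8 recursive multiplications to 7 at each level.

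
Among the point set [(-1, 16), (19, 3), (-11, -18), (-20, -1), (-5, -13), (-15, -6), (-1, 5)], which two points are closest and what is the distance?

Computing all pairwise distances among 7 points:

d((-1, 16), (19, 3)) = 23.8537
d((-1, 16), (-11, -18)) = 35.4401
d((-1, 16), (-20, -1)) = 25.4951
d((-1, 16), (-5, -13)) = 29.2746
d((-1, 16), (-15, -6)) = 26.0768
d((-1, 16), (-1, 5)) = 11.0
d((19, 3), (-11, -18)) = 36.6197
d((19, 3), (-20, -1)) = 39.2046
d((19, 3), (-5, -13)) = 28.8444
d((19, 3), (-15, -6)) = 35.171
d((19, 3), (-1, 5)) = 20.0998
d((-11, -18), (-20, -1)) = 19.2354
d((-11, -18), (-5, -13)) = 7.8102
d((-11, -18), (-15, -6)) = 12.6491
d((-11, -18), (-1, 5)) = 25.0799
d((-20, -1), (-5, -13)) = 19.2094
d((-20, -1), (-15, -6)) = 7.0711 <-- minimum
d((-20, -1), (-1, 5)) = 19.9249
d((-5, -13), (-15, -6)) = 12.2066
d((-5, -13), (-1, 5)) = 18.4391
d((-15, -6), (-1, 5)) = 17.8045

Closest pair: (-20, -1) and (-15, -6) with distance 7.0711

The closest pair is (-20, -1) and (-15, -6) with Euclidean distance 7.0711. For 7 points, brute-force pairwise comparison is shown above. For large n, the divide-and-conquer algorithm (sort by x, recurse on halves, check the dividing strip) achieves O(n log n).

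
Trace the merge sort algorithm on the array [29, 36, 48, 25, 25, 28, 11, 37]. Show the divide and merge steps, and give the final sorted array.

Merge sort trace:

Split: [29, 36, 48, 25, 25, 28, 11, 37] -> [29, 36, 48, 25] and [25, 28, 11, 37]
  Split: [29, 36, 48, 25] -> [29, 36] and [48, 25]
    Split: [29, 36] -> [29] and [36]
    Merge: [29] + [36] -> [29, 36]
    Split: [48, 25] -> [48] and [25]
    Merge: [48] + [25] -> [25, 48]
  Merge: [29, 36] + [25, 48] -> [25, 29, 36, 48]
  Split: [25, 28, 11, 37] -> [25, 28] and [11, 37]
    Split: [25, 28] -> [25] and [28]
    Merge: [25] + [28] -> [25, 28]
    Split: [11, 37] -> [11] and [37]
    Merge: [11] + [37] -> [11, 37]
  Merge: [25, 28] + [11, 37] -> [11, 25, 28, 37]
Merge: [25, 29, 36, 48] + [11, 25, 28, 37] -> [11, 25, 25, 28, 29, 36, 37, 48]

Final sorted array: [11, 25, 25, 28, 29, 36, 37, 48]

The merge sort proceeds by recursively splitting the array and merging sorted halves.
After all merges, the sorted array is [11, 25, 25, 28, 29, 36, 37, 48].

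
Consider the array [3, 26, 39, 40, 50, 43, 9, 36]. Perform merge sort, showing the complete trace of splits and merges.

Merge sort trace:

Split: [3, 26, 39, 40, 50, 43, 9, 36] -> [3, 26, 39, 40] and [50, 43, 9, 36]
  Split: [3, 26, 39, 40] -> [3, 26] and [39, 40]
    Split: [3, 26] -> [3] and [26]
    Merge: [3] + [26] -> [3, 26]
    Split: [39, 40] -> [39] and [40]
    Merge: [39] + [40] -> [39, 40]
  Merge: [3, 26] + [39, 40] -> [3, 26, 39, 40]
  Split: [50, 43, 9, 36] -> [50, 43] and [9, 36]
    Split: [50, 43] -> [50] and [43]
    Merge: [50] + [43] -> [43, 50]
    Split: [9, 36] -> [9] and [36]
    Merge: [9] + [36] -> [9, 36]
  Merge: [43, 50] + [9, 36] -> [9, 36, 43, 50]
Merge: [3, 26, 39, 40] + [9, 36, 43, 50] -> [3, 9, 26, 36, 39, 40, 43, 50]

Final sorted array: [3, 9, 26, 36, 39, 40, 43, 50]

The merge sort proceeds by recursively splitting the array and merging sorted halves.
After all merges, the sorted array is [3, 9, 26, 36, 39, 40, 43, 50].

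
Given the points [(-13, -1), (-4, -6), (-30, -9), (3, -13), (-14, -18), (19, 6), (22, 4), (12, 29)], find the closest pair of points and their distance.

Computing all pairwise distances among 8 points:

d((-13, -1), (-4, -6)) = 10.2956
d((-13, -1), (-30, -9)) = 18.7883
d((-13, -1), (3, -13)) = 20.0
d((-13, -1), (-14, -18)) = 17.0294
d((-13, -1), (19, 6)) = 32.7567
d((-13, -1), (22, 4)) = 35.3553
d((-13, -1), (12, 29)) = 39.0512
d((-4, -6), (-30, -9)) = 26.1725
d((-4, -6), (3, -13)) = 9.8995
d((-4, -6), (-14, -18)) = 15.6205
d((-4, -6), (19, 6)) = 25.9422
d((-4, -6), (22, 4)) = 27.8568
d((-4, -6), (12, 29)) = 38.4838
d((-30, -9), (3, -13)) = 33.2415
d((-30, -9), (-14, -18)) = 18.3576
d((-30, -9), (19, 6)) = 51.2445
d((-30, -9), (22, 4)) = 53.6004
d((-30, -9), (12, 29)) = 56.6392
d((3, -13), (-14, -18)) = 17.72
d((3, -13), (19, 6)) = 24.8395
d((3, -13), (22, 4)) = 25.4951
d((3, -13), (12, 29)) = 42.9535
d((-14, -18), (19, 6)) = 40.8044
d((-14, -18), (22, 4)) = 42.19
d((-14, -18), (12, 29)) = 53.7122
d((19, 6), (22, 4)) = 3.6056 <-- minimum
d((19, 6), (12, 29)) = 24.0416
d((22, 4), (12, 29)) = 26.9258

Closest pair: (19, 6) and (22, 4) with distance 3.6056

The closest pair is (19, 6) and (22, 4) with Euclidean distance 3.6056. For 8 points, brute-force pairwise comparison is shown above. For large n, the divide-and-conquer algorithm (sort by x, recurse on halves, check the dividing strip) achieves O(n log n).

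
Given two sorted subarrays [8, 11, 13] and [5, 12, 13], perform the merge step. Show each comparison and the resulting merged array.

Merging process:

Compare 8 vs 5: take 5 from right. Merged: [5]
Compare 8 vs 12: take 8 from left. Merged: [5, 8]
Compare 11 vs 12: take 11 from left. Merged: [5, 8, 11]
Compare 13 vs 12: take 12 from right. Merged: [5, 8, 11, 12]
Compare 13 vs 13: take 13 from left. Merged: [5, 8, 11, 12, 13]
Append remaining from right: [13]. Merged: [5, 8, 11, 12, 13, 13]

Final merged array: [5, 8, 11, 12, 13, 13]
Total comparisons: 5

The merged array is [5, 8, 11, 12, 13, 13], requiring 5 comparisons. The merge step runs in O(n) time where n is the total number of elements.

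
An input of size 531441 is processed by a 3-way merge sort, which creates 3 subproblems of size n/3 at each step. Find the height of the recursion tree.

For divide and conquer with division factor 3:

Problem sizes at each level:
Level 0: 531441
Level 1: 177147
Level 2: 59049
Level 3: 19683
Level 4: 6561
Level 5: 2187
Level 6: 729
Level 7: 243
Level 8: 81
Level 9: 27
Level 10: 9
Level 11: 3
Level 12: 1

The root is level 0 and the size-1 base case is level 12 (the tree spans levels 0 through 12, i.e. 13 levels counting the root), so the depth is the number of divisions: log_3(531441) = 12

The recursion tree depth is log_3(531441) = 12. At each level, the problem size is divided by 3, so it takes 12 divisions to reduce to a base case of size 1. The algorithm makes 3 recursive calls at each level.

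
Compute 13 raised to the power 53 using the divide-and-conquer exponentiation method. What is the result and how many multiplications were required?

Computing 13^53 by squaring (build up from 13^1; each line after the first costs one multiplication):

13^1 = 13
13^2 = (13^1)^2 = 13^2 = 169
13^3 = 13 * 13^2 = 13 * 169 = 2197
13^6 = (13^3)^2 = 2197^2 = 4826809
13^12 = (13^6)^2 = 4826809^2 = 23298085122481
13^13 = 13 * 13^12 = 13 * 23298085122481 = 302875106592253
13^26 = (13^13)^2 = 302875106592253^2 = 91733330193268616658399616009
13^52 = (13^26)^2 = 91733330193268616658399616009^2 = 8415003868347247618489696679505181495471801448798649088081
13^53 = 13 * 13^52 = 13 * 8415003868347247618489696679505181495471801448798649088081 = 109395050288514219040366056833567359441133418834382438145053

Result: 109395050288514219040366056833567359441133418834382438145053
Multiplications needed: 8 (8 lines after 13^1)

13^53 = 109395050288514219040366056833567359441133418834382438145053. Using exponentiation by squaring, this requires 8 multiplications. The key idea: if the exponent is even, square the half-power; if odd, multiply by the base once.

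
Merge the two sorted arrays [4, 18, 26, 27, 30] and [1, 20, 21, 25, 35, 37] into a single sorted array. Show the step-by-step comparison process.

Merging process:

Compare 4 vs 1: take 1 from right. Merged: [1]
Compare 4 vs 20: take 4 from left. Merged: [1, 4]
Compare 18 vs 20: take 18 from left. Merged: [1, 4, 18]
Compare 26 vs 20: take 20 from right. Merged: [1, 4, 18, 20]
Compare 26 vs 21: take 21 from right. Merged: [1, 4, 18, 20, 21]
Compare 26 vs 25: take 25 from right. Merged: [1, 4, 18, 20, 21, 25]
Compare 26 vs 35: take 26 from left. Merged: [1, 4, 18, 20, 21, 25, 26]
Compare 27 vs 35: take 27 from left. Merged: [1, 4, 18, 20, 21, 25, 26, 27]
Compare 30 vs 35: take 30 from left. Merged: [1, 4, 18, 20, 21, 25, 26, 27, 30]
Append remaining from right: [35, 37]. Merged: [1, 4, 18, 20, 21, 25, 26, 27, 30, 35, 37]

Final merged array: [1, 4, 18, 20, 21, 25, 26, 27, 30, 35, 37]
Total comparisons: 9

The merged array is [1, 4, 18, 20, 21, 25, 26, 27, 30, 35, 37], requiring 9 comparisons. The merge step runs in O(n) time where n is the total number of elements.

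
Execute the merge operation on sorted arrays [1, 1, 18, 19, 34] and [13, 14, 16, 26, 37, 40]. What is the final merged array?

Merging process:

Compare 1 vs 13: take 1 from left. Merged: [1]
Compare 1 vs 13: take 1 from left. Merged: [1, 1]
Compare 18 vs 13: take 13 from right. Merged: [1, 1, 13]
Compare 18 vs 14: take 14 from right. Merged: [1, 1, 13, 14]
Compare 18 vs 16: take 16 from right. Merged: [1, 1, 13, 14, 16]
Compare 18 vs 26: take 18 from left. Merged: [1, 1, 13, 14, 16, 18]
Compare 19 vs 26: take 19 from left. Merged: [1, 1, 13, 14, 16, 18, 19]
Compare 34 vs 26: take 26 from right. Merged: [1, 1, 13, 14, 16, 18, 19, 26]
Compare 34 vs 37: take 34 from left. Merged: [1, 1, 13, 14, 16, 18, 19, 26, 34]
Append remaining from right: [37, 40]. Merged: [1, 1, 13, 14, 16, 18, 19, 26, 34, 37, 40]

Final merged array: [1, 1, 13, 14, 16, 18, 19, 26, 34, 37, 40]
Total comparisons: 9

The merged array is [1, 1, 13, 14, 16, 18, 19, 26, 34, 37, 40], requiring 9 comparisons. The merge step runs in O(n) time where n is the total number of elements.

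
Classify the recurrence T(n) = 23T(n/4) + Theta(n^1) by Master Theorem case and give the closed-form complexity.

Master Theorem for T(n) = 23T(n/4) + O(n^1):

a = 23, b = 4, c = 1
log_b(a) = log_4(23) = 2.2618

Case 1: c = 1 < log_4(23) = 2.2618
T(n) = O(n^(log_4 23))

For T(n) = 23T(n/4) + O(n^1): log_4(23) = 2.2618. This is Case 1 of the Master Theorem (c < log_b(a), work dominated by leaves), giving O(n^(log_4 23)).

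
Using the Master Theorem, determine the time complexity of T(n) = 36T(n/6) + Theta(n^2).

Master Theorem for T(n) = 36T(n/6) + O(n^2):

a = 36, b = 6, c = 2
log_b(a) = log_6(36) = 2.0000

Case 2: c = 2 = log_6(36) = 2.0000
T(n) = O(n^2 log n) = O(n^2 log n)

For T(n) = 36T(n/6) + O(n^2): log_6(36) = 2.0000. This is Case 2 of the Master Theorem (c = log_b(a), equal work at all levels), giving O(n^2 log n).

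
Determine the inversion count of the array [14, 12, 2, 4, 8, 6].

Finding inversions in [14, 12, 2, 4, 8, 6]:

(0, 1): arr[0]=14 > arr[1]=12
(0, 2): arr[0]=14 > arr[2]=2
(0, 3): arr[0]=14 > arr[3]=4
(0, 4): arr[0]=14 > arr[4]=8
(0, 5): arr[0]=14 > arr[5]=6
(1, 2): arr[1]=12 > arr[2]=2
(1, 3): arr[1]=12 > arr[3]=4
(1, 4): arr[1]=12 > arr[4]=8
(1, 5): arr[1]=12 > arr[5]=6
(4, 5): arr[4]=8 > arr[5]=6

Total inversions: 10

The array has 10 inversion(s): (0,1), (0,2), (0,3), (0,4), (0,5), (1,2), (1,3), (1,4), (1,5), (4,5). Each pair (i,j) satisfies i < j and arr[i] > arr[j].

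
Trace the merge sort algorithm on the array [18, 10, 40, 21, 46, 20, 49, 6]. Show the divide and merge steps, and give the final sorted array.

Merge sort trace:

Split: [18, 10, 40, 21, 46, 20, 49, 6] -> [18, 10, 40, 21] and [46, 20, 49, 6]
  Split: [18, 10, 40, 21] -> [18, 10] and [40, 21]
    Split: [18, 10] -> [18] and [10]
    Merge: [18] + [10] -> [10, 18]
    Split: [40, 21] -> [40] and [21]
    Merge: [40] + [21] -> [21, 40]
  Merge: [10, 18] + [21, 40] -> [10, 18, 21, 40]
  Split: [46, 20, 49, 6] -> [46, 20] and [49, 6]
    Split: [46, 20] -> [46] and [20]
    Merge: [46] + [20] -> [20, 46]
    Split: [49, 6] -> [49] and [6]
    Merge: [49] + [6] -> [6, 49]
  Merge: [20, 46] + [6, 49] -> [6, 20, 46, 49]
Merge: [10, 18, 21, 40] + [6, 20, 46, 49] -> [6, 10, 18, 20, 21, 40, 46, 49]

Final sorted array: [6, 10, 18, 20, 21, 40, 46, 49]

The merge sort proceeds by recursively splitting the array and merging sorted halves.
After all merges, the sorted array is [6, 10, 18, 20, 21, 40, 46, 49].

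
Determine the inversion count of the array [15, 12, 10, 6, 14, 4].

Finding inversions in [15, 12, 10, 6, 14, 4]:

(0, 1): arr[0]=15 > arr[1]=12
(0, 2): arr[0]=15 > arr[2]=10
(0, 3): arr[0]=15 > arr[3]=6
(0, 4): arr[0]=15 > arr[4]=14
(0, 5): arr[0]=15 > arr[5]=4
(1, 2): arr[1]=12 > arr[2]=10
(1, 3): arr[1]=12 > arr[3]=6
(1, 5): arr[1]=12 > arr[5]=4
(2, 3): arr[2]=10 > arr[3]=6
(2, 5): arr[2]=10 > arr[5]=4
(3, 5): arr[3]=6 > arr[5]=4
(4, 5): arr[4]=14 > arr[5]=4

Total inversions: 12

The array has 12 inversion(s): (0,1), (0,2), (0,3), (0,4), (0,5), (1,2), (1,3), (1,5), (2,3), (2,5), (3,5), (4,5). Each pair (i,j) satisfies i < j and arr[i] > arr[j].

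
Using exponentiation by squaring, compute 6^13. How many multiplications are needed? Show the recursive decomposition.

Computing 6^13 by squaring (build up from 6^1; each line after the first costs one multiplication):

6^1 = 6
6^2 = (6^1)^2 = 6^2 = 36
6^3 = 6 * 6^2 = 6 * 36 = 216
6^6 = (6^3)^2 = 216^2 = 46656
6^12 = (6^6)^2 = 46656^2 = 2176782336
6^13 = 6 * 6^12 = 6 * 2176782336 = 13060694016

Result: 13060694016
Multiplications needed: 5 (5 lines after 6^1)

6^13 = 13060694016. Using exponentiation by squaring, this requires 5 multiplications. The key idea: if the exponent is even, square the half-power; if odd, multiply by the base once.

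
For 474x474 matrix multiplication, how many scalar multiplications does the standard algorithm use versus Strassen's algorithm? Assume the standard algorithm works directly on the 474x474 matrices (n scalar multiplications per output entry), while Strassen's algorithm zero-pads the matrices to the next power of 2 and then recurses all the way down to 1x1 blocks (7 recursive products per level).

Matrix multiplication for 474x474 matrices:

Strassen's algorithm requires power-of-2 dimensions. Pad 474x474 to 512x512 (next power of 2).

Standard algorithm: 474^3 = 106496424 multiplications
Strassen's algorithm: 7^(log2(512)) = 7^9 = 40353607 multiplications
Savings: 106496424 - 40353607 = 66142817 multiplications

Standard: 106496424 multiplications (474^3). Strassen: 40353607 multiplications (7^9, after padding to 512x512). Strassen reduces 8 recursive multiplications to 7 at each level.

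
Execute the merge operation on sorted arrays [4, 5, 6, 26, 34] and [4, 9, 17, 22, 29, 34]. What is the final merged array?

Merging process:

Compare 4 vs 4: take 4 from left. Merged: [4]
Compare 5 vs 4: take 4 from right. Merged: [4, 4]
Compare 5 vs 9: take 5 from left. Merged: [4, 4, 5]
Compare 6 vs 9: take 6 from left. Merged: [4, 4, 5, 6]
Compare 26 vs 9: take 9 from right. Merged: [4, 4, 5, 6, 9]
Compare 26 vs 17: take 17 from right. Merged: [4, 4, 5, 6, 9, 17]
Compare 26 vs 22: take 22 from right. Merged: [4, 4, 5, 6, 9, 17, 22]
Compare 26 vs 29: take 26 from left. Merged: [4, 4, 5, 6, 9, 17, 22, 26]
Compare 34 vs 29: take 29 from right. Merged: [4, 4, 5, 6, 9, 17, 22, 26, 29]
Compare 34 vs 34: take 34 from left. Merged: [4, 4, 5, 6, 9, 17, 22, 26, 29, 34]
Append remaining from right: [34]. Merged: [4, 4, 5, 6, 9, 17, 22, 26, 29, 34, 34]

Final merged array: [4, 4, 5, 6, 9, 17, 22, 26, 29, 34, 34]
Total comparisons: 10

The merged array is [4, 4, 5, 6, 9, 17, 22, 26, 29, 34, 34], requiring 10 comparisons. The merge step runs in O(n) time where n is the total number of elements.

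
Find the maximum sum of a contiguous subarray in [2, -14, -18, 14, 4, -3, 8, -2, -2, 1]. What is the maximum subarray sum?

Using Kadane's algorithm on [2, -14, -18, 14, 4, -3, 8, -2, -2, 1]:

Scanning through the array:
Position 1 (value -14): max_ending_here = -12, max_so_far = 2
Position 2 (value -18): max_ending_here = -18, max_so_far = 2
Position 3 (value 14): max_ending_here = 14, max_so_far = 14
Position 4 (value 4): max_ending_here = 18, max_so_far = 18
Position 5 (value -3): max_ending_here = 15, max_so_far = 18
Position 6 (value 8): max_ending_here = 23, max_so_far = 23
Position 7 (value -2): max_ending_here = 21, max_so_far = 23
Position 8 (value -2): max_ending_here = 19, max_so_far = 23
Position 9 (value 1): max_ending_here = 20, max_so_far = 23

Maximum subarray: [14, 4, -3, 8]
Maximum sum: 23

The maximum subarray is [14, 4, -3, 8] with sum 23. This subarray runs from index 3 to index 6.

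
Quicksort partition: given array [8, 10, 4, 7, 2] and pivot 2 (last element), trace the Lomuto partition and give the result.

Lomuto partition with pivot = 2:

Initial array: [8, 10, 4, 7, 2]

arr[0]=8 > 2: no swap
arr[1]=10 > 2: no swap
arr[2]=4 > 2: no swap
arr[3]=7 > 2: no swap

Place pivot at position 0: [2, 10, 4, 7, 8]
Pivot position: 0

After partitioning with pivot 2, the array becomes [2, 10, 4, 7, 8]. The pivot is placed at index 0. All elements to the left of the pivot are <= 2, and all elements to the right are > 2.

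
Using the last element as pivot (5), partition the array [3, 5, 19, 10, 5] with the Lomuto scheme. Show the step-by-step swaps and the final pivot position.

Lomuto partition with pivot = 5:

Initial array: [3, 5, 19, 10, 5]

arr[0]=3 <= 5: swap with position 0, array becomes [3, 5, 19, 10, 5]
arr[1]=5 <= 5: swap with position 1, array becomes [3, 5, 19, 10, 5]
arr[2]=19 > 5: no swap
arr[3]=10 > 5: no swap

Place pivot at position 2: [3, 5, 5, 10, 19]
Pivot position: 2

After partitioning with pivot 5, the array becomes [3, 5, 5, 10, 19]. The pivot is placed at index 2. All elements to the left of the pivot are <= 5, and all elements to the right are > 5.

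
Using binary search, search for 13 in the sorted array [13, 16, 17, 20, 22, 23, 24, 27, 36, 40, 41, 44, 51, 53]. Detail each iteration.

Binary search for 13 in [13, 16, 17, 20, 22, 23, 24, 27, 36, 40, 41, 44, 51, 53]:

lo=0, hi=13, mid=6, arr[mid]=24 -> 24 > 13, search left half
lo=0, hi=5, mid=2, arr[mid]=17 -> 17 > 13, search left half
lo=0, hi=1, mid=0, arr[mid]=13 -> Found target at index 0!

Binary search finds 13 at index 0 after 3 comparisons. The search repeatedly halves the search space by comparing with the middle element.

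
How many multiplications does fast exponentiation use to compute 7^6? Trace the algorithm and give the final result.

Computing 7^6 by squaring (build up from 7^1; each line after the first costs one multiplication):

7^1 = 7
7^2 = (7^1)^2 = 7^2 = 49
7^3 = 7 * 7^2 = 7 * 49 = 343
7^6 = (7^3)^2 = 343^2 = 117649

Result: 117649
Multiplications needed: 3 (3 lines after 7^1)

7^6 = 117649. Using exponentiation by squaring, this requires 3 multiplications. The key idea: if the exponent is even, square the half-power; if odd, multiply by the base once.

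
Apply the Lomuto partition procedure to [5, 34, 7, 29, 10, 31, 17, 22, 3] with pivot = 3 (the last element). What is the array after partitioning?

Lomuto partition with pivot = 3:

Initial array: [5, 34, 7, 29, 10, 31, 17, 22, 3]

arr[0]=5 > 3: no swap
arr[1]=34 > 3: no swap
arr[2]=7 > 3: no swap
arr[3]=29 > 3: no swap
arr[4]=10 > 3: no swap
arr[5]=31 > 3: no swap
arr[6]=17 > 3: no swap
arr[7]=22 > 3: no swap

Place pivot at position 0: [3, 34, 7, 29, 10, 31, 17, 22, 5]
Pivot position: 0

After partitioning with pivot 3, the array becomes [3, 34, 7, 29, 10, 31, 17, 22, 5]. The pivot is placed at index 0. All elements to the left of the pivot are <= 3, and all elements to the right are > 3.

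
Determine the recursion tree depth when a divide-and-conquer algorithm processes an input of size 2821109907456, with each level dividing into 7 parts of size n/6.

For divide and conquer with division factor 6:

Problem sizes at each level:
Level 0: 2821109907456
Level 1: 470184984576
Level 2: 78364164096
Level 3: 13060694016
Level 4: 2176782336
Level 5: 362797056
Level 6: 60466176
Level 7: 10077696
Level 8: 1679616
Level 9: 279936
Level 10: 46656
Level 11: 7776
Level 12: 1296
Level 13: 216
Level 14: 36
Level 15: 6
Level 16: 1

The root is level 0 and the size-1 base case is level 16 (the tree spans levels 0 through 16, i.e. 17 levels counting the root), so the depth is the number of divisions: log_6(2821109907456) = 16

The recursion tree depth is log_6(2821109907456) = 16. At each level, the problem size is divided by 6, so it takes 16 divisions to reduce to a base case of size 1. The algorithm makes 7 recursive calls at each level.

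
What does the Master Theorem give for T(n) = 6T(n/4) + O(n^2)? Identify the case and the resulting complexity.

Master Theorem for T(n) = 6T(n/4) + O(n^2):

a = 6, b = 4, c = 2
log_b(a) = log_4(6) = 1.2925

Case 3: c = 2 > log_4(6) = 1.2925
T(n) = O(n^2) = O(n^2)

For T(n) = 6T(n/4) + O(n^2): log_4(6) = 1.2925. This is Case 3 of the Master Theorem (c > log_b(a), work dominated by root), giving O(n^2).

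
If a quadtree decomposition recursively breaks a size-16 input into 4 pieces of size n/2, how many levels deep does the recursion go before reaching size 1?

For divide and conquer with division factor 2:

Problem sizes at each level:
Level 0: 16
Level 1: 8
Level 2: 4
Level 3: 2
Level 4: 1

The root is level 0 and the size-1 base case is level 4 (the tree spans levels 0 through 4, i.e. 5 levels counting the root), so the depth is the number of divisions: log_2(16) = 4

The recursion tree depth is log_2(16) = 4. At each level, the problem size is divided by 2, so it takes 4 divisions to reduce to a base case of size 1. The algorithm makes 4 recursive calls at each level.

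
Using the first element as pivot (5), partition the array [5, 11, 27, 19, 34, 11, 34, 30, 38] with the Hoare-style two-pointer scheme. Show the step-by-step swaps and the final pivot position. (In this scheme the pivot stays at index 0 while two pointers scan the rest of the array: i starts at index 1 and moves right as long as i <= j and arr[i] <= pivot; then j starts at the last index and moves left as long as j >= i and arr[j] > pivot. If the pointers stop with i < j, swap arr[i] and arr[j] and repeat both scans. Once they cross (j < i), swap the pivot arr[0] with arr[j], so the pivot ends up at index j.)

Hoare-style two-pointer partition with pivot = 5:

Initial array: [5, 11, 27, 19, 34, 11, 34, 30, 38]

Pointers start at i = 1, j = 8.
i ends at 1, j ends at 0: the pointers have crossed (j < i), so scanning stops.

j = 0, so swapping arr[0] with arr[j] leaves the pivot at position 0: [5, 11, 27, 19, 34, 11, 34, 30, 38]
Pivot position: 0

After partitioning with pivot 5, the array becomes [5, 11, 27, 19, 34, 11, 34, 30, 38]. The pivot is placed at index 0. All elements to the left of the pivot are <= 5, and all elements to the right are > 5.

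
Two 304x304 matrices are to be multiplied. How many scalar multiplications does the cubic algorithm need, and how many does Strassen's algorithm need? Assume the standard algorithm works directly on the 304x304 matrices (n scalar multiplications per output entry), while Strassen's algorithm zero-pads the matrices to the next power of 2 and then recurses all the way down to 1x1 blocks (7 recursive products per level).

Matrix multiplication for 304x304 matrices:

Strassen's algorithm requires power-of-2 dimensions. Pad 304x304 to 512x512 (next power of 2).

Standard algorithm: 304^3 = 28094464 multiplications
Strassen's algorithm: 7^(log2(512)) = 7^9 = 40353607 multiplications
Difference: 28094464 - 40353607 = -12259143 (Strassen uses MORE here due to padding overhead — for small or just-over-power-of-2 n, padding can outweigh the per-level savings)

Standard: 28094464 multiplications (304^3). Strassen: 40353607 multiplications (7^9, after padding to 512x512). Strassen reduces 8 recursive multiplications to 7 at each level.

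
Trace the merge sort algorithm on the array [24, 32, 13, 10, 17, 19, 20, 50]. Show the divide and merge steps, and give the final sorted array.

Merge sort trace:

Split: [24, 32, 13, 10, 17, 19, 20, 50] -> [24, 32, 13, 10] and [17, 19, 20, 50]
  Split: [24, 32, 13, 10] -> [24, 32] and [13, 10]
    Split: [24, 32] -> [24] and [32]
    Merge: [24] + [32] -> [24, 32]
    Split: [13, 10] -> [13] and [10]
    Merge: [13] + [10] -> [10, 13]
  Merge: [24, 32] + [10, 13] -> [10, 13, 24, 32]
  Split: [17, 19, 20, 50] -> [17, 19] and [20, 50]
    Split: [17, 19] -> [17] and [19]
    Merge: [17] + [19] -> [17, 19]
    Split: [20, 50] -> [20] and [50]
    Merge: [20] + [50] -> [20, 50]
  Merge: [17, 19] + [20, 50] -> [17, 19, 20, 50]
Merge: [10, 13, 24, 32] + [17, 19, 20, 50] -> [10, 13, 17, 19, 20, 24, 32, 50]

Final sorted array: [10, 13, 17, 19, 20, 24, 32, 50]

The merge sort proceeds by recursively splitting the array and merging sorted halves.
After all merges, the sorted array is [10, 13, 17, 19, 20, 24, 32, 50].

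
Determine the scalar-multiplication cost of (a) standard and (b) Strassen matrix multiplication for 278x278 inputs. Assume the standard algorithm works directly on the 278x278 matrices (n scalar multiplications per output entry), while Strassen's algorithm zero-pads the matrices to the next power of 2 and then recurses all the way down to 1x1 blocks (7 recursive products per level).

Matrix multiplication for 278x278 matrices:

Strassen's algorithm requires power-of-2 dimensions. Pad 278x278 to 512x512 (next power of 2).

Standard algorithm: 278^3 = 21484952 multiplications
Strassen's algorithm: 7^(log2(512)) = 7^9 = 40353607 multiplications
Difference: 21484952 - 40353607 = -18868655 (Strassen uses MORE here due to padding overhead — for small or just-over-power-of-2 n, padding can outweigh the per-level savings)

Standard: 21484952 multiplications (278^3). Strassen: 40353607 multiplications (7^9, after padding to 512x512). Strassen reduces 8 recursive multiplications to 7 at each level.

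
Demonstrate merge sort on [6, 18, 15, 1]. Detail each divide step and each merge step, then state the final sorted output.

Merge sort trace:

Split: [6, 18, 15, 1] -> [6, 18] and [15, 1]
  Split: [6, 18] -> [6] and [18]
  Merge: [6] + [18] -> [6, 18]
  Split: [15, 1] -> [15] and [1]
  Merge: [15] + [1] -> [1, 15]
Merge: [6, 18] + [1, 15] -> [1, 6, 15, 18]

Final sorted array: [1, 6, 15, 18]

The merge sort proceeds by recursively splitting the array and merging sorted halves.
After all merges, the sorted array is [1, 6, 15, 18].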